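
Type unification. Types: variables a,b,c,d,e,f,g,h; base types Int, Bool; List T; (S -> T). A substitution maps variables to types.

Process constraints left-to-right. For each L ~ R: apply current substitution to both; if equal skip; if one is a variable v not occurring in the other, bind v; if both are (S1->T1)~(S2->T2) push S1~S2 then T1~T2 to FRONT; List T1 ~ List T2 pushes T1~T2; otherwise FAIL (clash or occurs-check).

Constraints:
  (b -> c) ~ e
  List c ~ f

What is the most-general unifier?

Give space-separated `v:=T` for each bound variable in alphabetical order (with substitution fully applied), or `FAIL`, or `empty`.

step 1: unify (b -> c) ~ e  [subst: {-} | 1 pending]
  bind e := (b -> c)
step 2: unify List c ~ f  [subst: {e:=(b -> c)} | 0 pending]
  bind f := List c

Answer: e:=(b -> c) f:=List c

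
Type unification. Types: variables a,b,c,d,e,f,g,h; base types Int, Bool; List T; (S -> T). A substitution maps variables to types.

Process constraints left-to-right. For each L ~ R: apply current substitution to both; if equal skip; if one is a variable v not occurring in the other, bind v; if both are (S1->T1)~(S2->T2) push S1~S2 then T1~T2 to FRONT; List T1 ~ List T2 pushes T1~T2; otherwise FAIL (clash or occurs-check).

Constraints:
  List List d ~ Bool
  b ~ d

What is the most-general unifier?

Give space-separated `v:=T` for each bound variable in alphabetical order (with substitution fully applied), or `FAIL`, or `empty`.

step 1: unify List List d ~ Bool  [subst: {-} | 1 pending]
  clash: List List d vs Bool

Answer: FAIL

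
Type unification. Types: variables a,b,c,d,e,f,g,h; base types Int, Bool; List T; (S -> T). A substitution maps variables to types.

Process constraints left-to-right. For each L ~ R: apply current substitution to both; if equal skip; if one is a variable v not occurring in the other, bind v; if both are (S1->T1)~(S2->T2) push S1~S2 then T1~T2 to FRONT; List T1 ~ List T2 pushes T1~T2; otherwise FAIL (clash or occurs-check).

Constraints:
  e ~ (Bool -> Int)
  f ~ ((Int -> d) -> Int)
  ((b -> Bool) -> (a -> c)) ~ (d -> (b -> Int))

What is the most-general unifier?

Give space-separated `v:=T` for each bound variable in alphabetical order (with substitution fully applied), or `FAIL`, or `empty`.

step 1: unify e ~ (Bool -> Int)  [subst: {-} | 2 pending]
  bind e := (Bool -> Int)
step 2: unify f ~ ((Int -> d) -> Int)  [subst: {e:=(Bool -> Int)} | 1 pending]
  bind f := ((Int -> d) -> Int)
step 3: unify ((b -> Bool) -> (a -> c)) ~ (d -> (b -> Int))  [subst: {e:=(Bool -> Int), f:=((Int -> d) -> Int)} | 0 pending]
  -> decompose arrow: push (b -> Bool)~d, (a -> c)~(b -> Int)
step 4: unify (b -> Bool) ~ d  [subst: {e:=(Bool -> Int), f:=((Int -> d) -> Int)} | 1 pending]
  bind d := (b -> Bool)
step 5: unify (a -> c) ~ (b -> Int)  [subst: {e:=(Bool -> Int), f:=((Int -> d) -> Int), d:=(b -> Bool)} | 0 pending]
  -> decompose arrow: push a~b, c~Int
step 6: unify a ~ b  [subst: {e:=(Bool -> Int), f:=((Int -> d) -> Int), d:=(b -> Bool)} | 1 pending]
  bind a := b
step 7: unify c ~ Int  [subst: {e:=(Bool -> Int), f:=((Int -> d) -> Int), d:=(b -> Bool), a:=b} | 0 pending]
  bind c := Int

Answer: a:=b c:=Int d:=(b -> Bool) e:=(Bool -> Int) f:=((Int -> (b -> Bool)) -> Int)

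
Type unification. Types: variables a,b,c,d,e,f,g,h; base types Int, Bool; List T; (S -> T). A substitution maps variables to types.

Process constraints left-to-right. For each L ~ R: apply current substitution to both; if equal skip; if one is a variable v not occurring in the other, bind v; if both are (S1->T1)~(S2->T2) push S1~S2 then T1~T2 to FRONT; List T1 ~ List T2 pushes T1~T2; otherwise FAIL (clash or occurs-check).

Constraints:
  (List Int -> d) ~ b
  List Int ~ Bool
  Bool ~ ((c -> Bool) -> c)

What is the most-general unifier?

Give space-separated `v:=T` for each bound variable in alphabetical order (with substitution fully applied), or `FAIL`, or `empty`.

step 1: unify (List Int -> d) ~ b  [subst: {-} | 2 pending]
  bind b := (List Int -> d)
step 2: unify List Int ~ Bool  [subst: {b:=(List Int -> d)} | 1 pending]
  clash: List Int vs Bool

Answer: FAIL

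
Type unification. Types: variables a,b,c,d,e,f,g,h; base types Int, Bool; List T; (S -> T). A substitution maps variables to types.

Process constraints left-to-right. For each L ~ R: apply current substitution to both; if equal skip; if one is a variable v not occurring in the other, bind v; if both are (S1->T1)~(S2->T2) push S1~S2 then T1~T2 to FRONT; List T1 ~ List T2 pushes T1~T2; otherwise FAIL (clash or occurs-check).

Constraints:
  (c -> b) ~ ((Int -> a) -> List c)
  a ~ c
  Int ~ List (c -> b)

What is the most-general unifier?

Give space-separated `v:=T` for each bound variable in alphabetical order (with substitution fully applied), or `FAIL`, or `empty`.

Answer: FAIL

Derivation:
step 1: unify (c -> b) ~ ((Int -> a) -> List c)  [subst: {-} | 2 pending]
  -> decompose arrow: push c~(Int -> a), b~List c
step 2: unify c ~ (Int -> a)  [subst: {-} | 3 pending]
  bind c := (Int -> a)
step 3: unify b ~ List (Int -> a)  [subst: {c:=(Int -> a)} | 2 pending]
  bind b := List (Int -> a)
step 4: unify a ~ (Int -> a)  [subst: {c:=(Int -> a), b:=List (Int -> a)} | 1 pending]
  occurs-check fail: a in (Int -> a)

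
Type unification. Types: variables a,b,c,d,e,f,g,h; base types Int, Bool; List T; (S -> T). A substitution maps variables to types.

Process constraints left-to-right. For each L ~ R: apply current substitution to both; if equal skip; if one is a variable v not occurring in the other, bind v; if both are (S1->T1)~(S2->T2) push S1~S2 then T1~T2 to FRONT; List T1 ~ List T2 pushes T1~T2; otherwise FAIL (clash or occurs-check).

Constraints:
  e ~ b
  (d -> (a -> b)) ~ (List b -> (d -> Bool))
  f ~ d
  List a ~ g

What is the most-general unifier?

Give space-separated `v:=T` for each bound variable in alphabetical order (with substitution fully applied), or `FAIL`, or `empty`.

Answer: a:=List Bool b:=Bool d:=List Bool e:=Bool f:=List Bool g:=List List Bool

Derivation:
step 1: unify e ~ b  [subst: {-} | 3 pending]
  bind e := b
step 2: unify (d -> (a -> b)) ~ (List b -> (d -> Bool))  [subst: {e:=b} | 2 pending]
  -> decompose arrow: push d~List b, (a -> b)~(d -> Bool)
step 3: unify d ~ List b  [subst: {e:=b} | 3 pending]
  bind d := List b
step 4: unify (a -> b) ~ (List b -> Bool)  [subst: {e:=b, d:=List b} | 2 pending]
  -> decompose arrow: push a~List b, b~Bool
step 5: unify a ~ List b  [subst: {e:=b, d:=List b} | 3 pending]
  bind a := List b
step 6: unify b ~ Bool  [subst: {e:=b, d:=List b, a:=List b} | 2 pending]
  bind b := Bool
step 7: unify f ~ List Bool  [subst: {e:=b, d:=List b, a:=List b, b:=Bool} | 1 pending]
  bind f := List Bool
step 8: unify List List Bool ~ g  [subst: {e:=b, d:=List b, a:=List b, b:=Bool, f:=List Bool} | 0 pending]
  bind g := List List Bool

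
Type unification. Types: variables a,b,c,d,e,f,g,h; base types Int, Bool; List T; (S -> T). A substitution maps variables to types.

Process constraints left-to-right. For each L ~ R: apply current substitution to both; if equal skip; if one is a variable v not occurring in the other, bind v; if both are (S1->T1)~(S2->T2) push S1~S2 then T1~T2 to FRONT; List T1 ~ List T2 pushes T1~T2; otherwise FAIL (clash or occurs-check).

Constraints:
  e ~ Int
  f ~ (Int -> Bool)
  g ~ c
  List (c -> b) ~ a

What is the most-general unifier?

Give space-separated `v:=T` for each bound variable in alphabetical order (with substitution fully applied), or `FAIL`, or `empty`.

Answer: a:=List (c -> b) e:=Int f:=(Int -> Bool) g:=c

Derivation:
step 1: unify e ~ Int  [subst: {-} | 3 pending]
  bind e := Int
step 2: unify f ~ (Int -> Bool)  [subst: {e:=Int} | 2 pending]
  bind f := (Int -> Bool)
step 3: unify g ~ c  [subst: {e:=Int, f:=(Int -> Bool)} | 1 pending]
  bind g := c
step 4: unify List (c -> b) ~ a  [subst: {e:=Int, f:=(Int -> Bool), g:=c} | 0 pending]
  bind a := List (c -> b)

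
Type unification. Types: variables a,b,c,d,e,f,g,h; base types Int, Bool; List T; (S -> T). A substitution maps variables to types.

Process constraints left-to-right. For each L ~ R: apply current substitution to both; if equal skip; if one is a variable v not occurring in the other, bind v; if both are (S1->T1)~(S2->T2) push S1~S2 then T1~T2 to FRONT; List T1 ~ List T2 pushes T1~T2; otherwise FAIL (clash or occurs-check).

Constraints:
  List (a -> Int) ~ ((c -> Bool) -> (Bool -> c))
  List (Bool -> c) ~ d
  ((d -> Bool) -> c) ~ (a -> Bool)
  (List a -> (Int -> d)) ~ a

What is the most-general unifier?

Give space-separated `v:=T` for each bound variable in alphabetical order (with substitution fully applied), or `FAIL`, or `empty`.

Answer: FAIL

Derivation:
step 1: unify List (a -> Int) ~ ((c -> Bool) -> (Bool -> c))  [subst: {-} | 3 pending]
  clash: List (a -> Int) vs ((c -> Bool) -> (Bool -> c))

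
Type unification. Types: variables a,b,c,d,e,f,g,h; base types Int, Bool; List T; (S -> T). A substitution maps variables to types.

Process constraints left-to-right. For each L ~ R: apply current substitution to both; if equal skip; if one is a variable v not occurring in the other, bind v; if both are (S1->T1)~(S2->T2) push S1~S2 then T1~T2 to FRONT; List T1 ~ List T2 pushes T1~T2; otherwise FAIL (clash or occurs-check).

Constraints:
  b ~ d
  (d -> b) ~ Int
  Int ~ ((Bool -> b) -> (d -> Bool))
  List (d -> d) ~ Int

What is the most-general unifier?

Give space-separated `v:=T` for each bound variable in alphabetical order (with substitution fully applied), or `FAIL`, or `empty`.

step 1: unify b ~ d  [subst: {-} | 3 pending]
  bind b := d
step 2: unify (d -> d) ~ Int  [subst: {b:=d} | 2 pending]
  clash: (d -> d) vs Int

Answer: FAIL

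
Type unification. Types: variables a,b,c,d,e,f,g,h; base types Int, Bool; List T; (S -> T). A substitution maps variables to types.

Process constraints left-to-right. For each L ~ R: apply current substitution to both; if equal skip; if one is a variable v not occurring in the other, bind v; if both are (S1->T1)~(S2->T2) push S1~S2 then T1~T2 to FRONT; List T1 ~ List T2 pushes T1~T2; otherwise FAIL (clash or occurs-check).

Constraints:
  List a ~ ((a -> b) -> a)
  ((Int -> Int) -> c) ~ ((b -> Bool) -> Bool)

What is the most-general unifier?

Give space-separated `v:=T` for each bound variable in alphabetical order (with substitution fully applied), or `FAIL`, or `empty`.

Answer: FAIL

Derivation:
step 1: unify List a ~ ((a -> b) -> a)  [subst: {-} | 1 pending]
  clash: List a vs ((a -> b) -> a)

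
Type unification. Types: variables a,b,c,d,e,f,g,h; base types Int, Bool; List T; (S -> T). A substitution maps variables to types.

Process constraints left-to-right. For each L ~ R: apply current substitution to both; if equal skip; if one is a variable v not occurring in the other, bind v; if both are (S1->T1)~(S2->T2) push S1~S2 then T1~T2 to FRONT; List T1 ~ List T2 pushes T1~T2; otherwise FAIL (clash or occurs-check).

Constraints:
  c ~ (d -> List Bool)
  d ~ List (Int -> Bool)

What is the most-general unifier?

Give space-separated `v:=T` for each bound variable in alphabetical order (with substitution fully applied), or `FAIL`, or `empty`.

step 1: unify c ~ (d -> List Bool)  [subst: {-} | 1 pending]
  bind c := (d -> List Bool)
step 2: unify d ~ List (Int -> Bool)  [subst: {c:=(d -> List Bool)} | 0 pending]
  bind d := List (Int -> Bool)

Answer: c:=(List (Int -> Bool) -> List Bool) d:=List (Int -> Bool)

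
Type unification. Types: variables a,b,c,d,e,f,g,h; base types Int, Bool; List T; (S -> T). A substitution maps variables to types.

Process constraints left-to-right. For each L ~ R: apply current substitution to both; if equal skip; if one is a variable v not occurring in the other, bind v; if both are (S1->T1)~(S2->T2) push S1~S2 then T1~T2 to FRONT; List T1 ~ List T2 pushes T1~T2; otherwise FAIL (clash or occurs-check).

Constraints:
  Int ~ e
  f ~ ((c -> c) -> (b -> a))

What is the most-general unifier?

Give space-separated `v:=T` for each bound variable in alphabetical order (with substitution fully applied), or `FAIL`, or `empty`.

Answer: e:=Int f:=((c -> c) -> (b -> a))

Derivation:
step 1: unify Int ~ e  [subst: {-} | 1 pending]
  bind e := Int
step 2: unify f ~ ((c -> c) -> (b -> a))  [subst: {e:=Int} | 0 pending]
  bind f := ((c -> c) -> (b -> a))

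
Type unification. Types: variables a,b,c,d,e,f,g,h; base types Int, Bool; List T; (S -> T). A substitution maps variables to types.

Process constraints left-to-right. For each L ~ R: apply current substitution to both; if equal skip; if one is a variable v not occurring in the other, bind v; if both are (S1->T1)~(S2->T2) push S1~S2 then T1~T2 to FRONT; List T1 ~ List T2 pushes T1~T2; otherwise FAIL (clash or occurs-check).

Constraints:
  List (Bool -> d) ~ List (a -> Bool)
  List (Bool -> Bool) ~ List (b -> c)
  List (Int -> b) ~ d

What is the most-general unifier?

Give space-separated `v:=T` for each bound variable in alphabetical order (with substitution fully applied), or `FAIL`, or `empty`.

Answer: FAIL

Derivation:
step 1: unify List (Bool -> d) ~ List (a -> Bool)  [subst: {-} | 2 pending]
  -> decompose List: push (Bool -> d)~(a -> Bool)
step 2: unify (Bool -> d) ~ (a -> Bool)  [subst: {-} | 2 pending]
  -> decompose arrow: push Bool~a, d~Bool
step 3: unify Bool ~ a  [subst: {-} | 3 pending]
  bind a := Bool
step 4: unify d ~ Bool  [subst: {a:=Bool} | 2 pending]
  bind d := Bool
step 5: unify List (Bool -> Bool) ~ List (b -> c)  [subst: {a:=Bool, d:=Bool} | 1 pending]
  -> decompose List: push (Bool -> Bool)~(b -> c)
step 6: unify (Bool -> Bool) ~ (b -> c)  [subst: {a:=Bool, d:=Bool} | 1 pending]
  -> decompose arrow: push Bool~b, Bool~c
step 7: unify Bool ~ b  [subst: {a:=Bool, d:=Bool} | 2 pending]
  bind b := Bool
step 8: unify Bool ~ c  [subst: {a:=Bool, d:=Bool, b:=Bool} | 1 pending]
  bind c := Bool
step 9: unify List (Int -> Bool) ~ Bool  [subst: {a:=Bool, d:=Bool, b:=Bool, c:=Bool} | 0 pending]
  clash: List (Int -> Bool) vs Bool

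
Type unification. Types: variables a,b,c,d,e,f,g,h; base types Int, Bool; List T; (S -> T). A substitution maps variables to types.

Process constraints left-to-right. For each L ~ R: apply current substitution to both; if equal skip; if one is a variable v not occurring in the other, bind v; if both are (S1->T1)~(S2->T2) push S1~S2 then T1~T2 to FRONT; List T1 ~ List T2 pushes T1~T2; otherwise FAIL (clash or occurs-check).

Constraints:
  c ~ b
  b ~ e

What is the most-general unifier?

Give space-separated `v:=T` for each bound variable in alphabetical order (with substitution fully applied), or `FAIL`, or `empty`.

Answer: b:=e c:=e

Derivation:
step 1: unify c ~ b  [subst: {-} | 1 pending]
  bind c := b
step 2: unify b ~ e  [subst: {c:=b} | 0 pending]
  bind b := e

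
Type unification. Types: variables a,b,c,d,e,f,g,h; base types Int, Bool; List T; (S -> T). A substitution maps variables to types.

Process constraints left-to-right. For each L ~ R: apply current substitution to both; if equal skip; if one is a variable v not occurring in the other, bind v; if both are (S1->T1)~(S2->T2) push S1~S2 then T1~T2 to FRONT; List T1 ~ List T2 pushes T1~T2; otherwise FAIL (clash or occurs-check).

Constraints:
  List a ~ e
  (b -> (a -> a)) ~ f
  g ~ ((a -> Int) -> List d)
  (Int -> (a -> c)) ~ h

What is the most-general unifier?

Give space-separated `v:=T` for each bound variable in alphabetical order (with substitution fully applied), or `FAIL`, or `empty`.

Answer: e:=List a f:=(b -> (a -> a)) g:=((a -> Int) -> List d) h:=(Int -> (a -> c))

Derivation:
step 1: unify List a ~ e  [subst: {-} | 3 pending]
  bind e := List a
step 2: unify (b -> (a -> a)) ~ f  [subst: {e:=List a} | 2 pending]
  bind f := (b -> (a -> a))
step 3: unify g ~ ((a -> Int) -> List d)  [subst: {e:=List a, f:=(b -> (a -> a))} | 1 pending]
  bind g := ((a -> Int) -> List d)
step 4: unify (Int -> (a -> c)) ~ h  [subst: {e:=List a, f:=(b -> (a -> a)), g:=((a -> Int) -> List d)} | 0 pending]
  bind h := (Int -> (a -> c))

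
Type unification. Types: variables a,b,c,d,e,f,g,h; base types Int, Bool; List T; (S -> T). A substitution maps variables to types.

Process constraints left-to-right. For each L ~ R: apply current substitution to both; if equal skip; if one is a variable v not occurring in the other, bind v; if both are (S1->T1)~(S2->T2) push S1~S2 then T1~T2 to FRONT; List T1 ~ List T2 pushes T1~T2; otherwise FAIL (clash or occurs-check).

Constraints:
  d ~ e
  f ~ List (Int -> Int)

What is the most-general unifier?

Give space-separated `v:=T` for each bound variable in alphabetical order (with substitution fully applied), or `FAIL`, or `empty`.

Answer: d:=e f:=List (Int -> Int)

Derivation:
step 1: unify d ~ e  [subst: {-} | 1 pending]
  bind d := e
step 2: unify f ~ List (Int -> Int)  [subst: {d:=e} | 0 pending]
  bind f := List (Int -> Int)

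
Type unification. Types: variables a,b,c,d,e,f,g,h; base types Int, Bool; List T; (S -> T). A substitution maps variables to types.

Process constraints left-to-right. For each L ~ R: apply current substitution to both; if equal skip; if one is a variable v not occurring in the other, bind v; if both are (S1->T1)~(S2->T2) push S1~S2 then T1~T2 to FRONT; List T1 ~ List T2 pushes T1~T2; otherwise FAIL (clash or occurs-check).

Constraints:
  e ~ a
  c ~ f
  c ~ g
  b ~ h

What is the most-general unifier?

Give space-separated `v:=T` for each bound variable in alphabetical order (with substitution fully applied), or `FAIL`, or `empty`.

Answer: b:=h c:=g e:=a f:=g

Derivation:
step 1: unify e ~ a  [subst: {-} | 3 pending]
  bind e := a
step 2: unify c ~ f  [subst: {e:=a} | 2 pending]
  bind c := f
step 3: unify f ~ g  [subst: {e:=a, c:=f} | 1 pending]
  bind f := g
step 4: unify b ~ h  [subst: {e:=a, c:=f, f:=g} | 0 pending]
  bind b := h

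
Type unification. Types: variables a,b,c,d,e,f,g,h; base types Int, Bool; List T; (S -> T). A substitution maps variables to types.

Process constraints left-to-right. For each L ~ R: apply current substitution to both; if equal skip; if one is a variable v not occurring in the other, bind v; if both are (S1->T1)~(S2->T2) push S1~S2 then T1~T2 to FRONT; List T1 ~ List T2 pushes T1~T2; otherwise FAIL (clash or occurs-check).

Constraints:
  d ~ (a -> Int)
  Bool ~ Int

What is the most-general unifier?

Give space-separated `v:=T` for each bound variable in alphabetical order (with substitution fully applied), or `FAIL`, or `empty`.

Answer: FAIL

Derivation:
step 1: unify d ~ (a -> Int)  [subst: {-} | 1 pending]
  bind d := (a -> Int)
step 2: unify Bool ~ Int  [subst: {d:=(a -> Int)} | 0 pending]
  clash: Bool vs Int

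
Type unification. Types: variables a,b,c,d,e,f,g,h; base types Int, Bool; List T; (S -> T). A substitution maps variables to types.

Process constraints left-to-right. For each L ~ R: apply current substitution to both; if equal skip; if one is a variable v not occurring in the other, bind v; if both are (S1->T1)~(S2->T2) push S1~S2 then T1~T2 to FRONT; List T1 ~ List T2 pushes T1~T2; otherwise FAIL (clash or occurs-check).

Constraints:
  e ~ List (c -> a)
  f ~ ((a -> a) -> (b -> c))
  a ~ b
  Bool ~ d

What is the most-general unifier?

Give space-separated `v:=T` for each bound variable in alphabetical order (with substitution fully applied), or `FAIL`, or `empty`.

step 1: unify e ~ List (c -> a)  [subst: {-} | 3 pending]
  bind e := List (c -> a)
step 2: unify f ~ ((a -> a) -> (b -> c))  [subst: {e:=List (c -> a)} | 2 pending]
  bind f := ((a -> a) -> (b -> c))
step 3: unify a ~ b  [subst: {e:=List (c -> a), f:=((a -> a) -> (b -> c))} | 1 pending]
  bind a := b
step 4: unify Bool ~ d  [subst: {e:=List (c -> a), f:=((a -> a) -> (b -> c)), a:=b} | 0 pending]
  bind d := Bool

Answer: a:=b d:=Bool e:=List (c -> b) f:=((b -> b) -> (b -> c))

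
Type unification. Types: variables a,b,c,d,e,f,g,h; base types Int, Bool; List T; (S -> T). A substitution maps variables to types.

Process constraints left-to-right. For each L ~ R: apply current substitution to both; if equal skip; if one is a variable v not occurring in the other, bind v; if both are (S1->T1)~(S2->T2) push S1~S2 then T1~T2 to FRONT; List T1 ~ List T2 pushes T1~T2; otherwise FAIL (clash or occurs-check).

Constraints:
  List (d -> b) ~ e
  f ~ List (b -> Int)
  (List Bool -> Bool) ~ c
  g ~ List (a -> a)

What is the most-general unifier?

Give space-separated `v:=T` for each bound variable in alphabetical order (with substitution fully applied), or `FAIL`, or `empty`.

step 1: unify List (d -> b) ~ e  [subst: {-} | 3 pending]
  bind e := List (d -> b)
step 2: unify f ~ List (b -> Int)  [subst: {e:=List (d -> b)} | 2 pending]
  bind f := List (b -> Int)
step 3: unify (List Bool -> Bool) ~ c  [subst: {e:=List (d -> b), f:=List (b -> Int)} | 1 pending]
  bind c := (List Bool -> Bool)
step 4: unify g ~ List (a -> a)  [subst: {e:=List (d -> b), f:=List (b -> Int), c:=(List Bool -> Bool)} | 0 pending]
  bind g := List (a -> a)

Answer: c:=(List Bool -> Bool) e:=List (d -> b) f:=List (b -> Int) g:=List (a -> a)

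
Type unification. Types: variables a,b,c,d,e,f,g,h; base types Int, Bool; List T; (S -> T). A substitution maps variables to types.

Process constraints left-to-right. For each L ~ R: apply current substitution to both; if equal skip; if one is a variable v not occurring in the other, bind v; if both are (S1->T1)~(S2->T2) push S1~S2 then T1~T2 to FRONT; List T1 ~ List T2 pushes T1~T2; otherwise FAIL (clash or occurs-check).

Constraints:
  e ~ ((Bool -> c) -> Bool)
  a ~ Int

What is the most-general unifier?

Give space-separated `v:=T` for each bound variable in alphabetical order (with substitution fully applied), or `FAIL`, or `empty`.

step 1: unify e ~ ((Bool -> c) -> Bool)  [subst: {-} | 1 pending]
  bind e := ((Bool -> c) -> Bool)
step 2: unify a ~ Int  [subst: {e:=((Bool -> c) -> Bool)} | 0 pending]
  bind a := Int

Answer: a:=Int e:=((Bool -> c) -> Bool)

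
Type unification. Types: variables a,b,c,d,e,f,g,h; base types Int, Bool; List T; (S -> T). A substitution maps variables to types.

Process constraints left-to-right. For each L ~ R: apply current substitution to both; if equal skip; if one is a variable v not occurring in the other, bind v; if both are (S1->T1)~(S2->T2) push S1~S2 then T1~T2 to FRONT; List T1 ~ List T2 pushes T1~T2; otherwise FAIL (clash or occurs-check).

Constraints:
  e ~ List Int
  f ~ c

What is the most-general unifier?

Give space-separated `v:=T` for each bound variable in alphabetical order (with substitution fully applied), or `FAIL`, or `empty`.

Answer: e:=List Int f:=c

Derivation:
step 1: unify e ~ List Int  [subst: {-} | 1 pending]
  bind e := List Int
step 2: unify f ~ c  [subst: {e:=List Int} | 0 pending]
  bind f := c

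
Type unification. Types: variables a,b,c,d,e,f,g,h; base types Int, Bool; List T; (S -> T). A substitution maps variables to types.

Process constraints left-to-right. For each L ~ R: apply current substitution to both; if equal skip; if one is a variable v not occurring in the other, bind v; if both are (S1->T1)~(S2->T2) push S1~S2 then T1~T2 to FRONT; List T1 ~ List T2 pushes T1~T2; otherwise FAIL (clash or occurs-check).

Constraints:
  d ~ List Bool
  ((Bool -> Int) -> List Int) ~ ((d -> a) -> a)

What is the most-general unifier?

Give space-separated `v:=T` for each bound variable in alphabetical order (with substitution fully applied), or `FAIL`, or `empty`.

step 1: unify d ~ List Bool  [subst: {-} | 1 pending]
  bind d := List Bool
step 2: unify ((Bool -> Int) -> List Int) ~ ((List Bool -> a) -> a)  [subst: {d:=List Bool} | 0 pending]
  -> decompose arrow: push (Bool -> Int)~(List Bool -> a), List Int~a
step 3: unify (Bool -> Int) ~ (List Bool -> a)  [subst: {d:=List Bool} | 1 pending]
  -> decompose arrow: push Bool~List Bool, Int~a
step 4: unify Bool ~ List Bool  [subst: {d:=List Bool} | 2 pending]
  clash: Bool vs List Bool

Answer: FAIL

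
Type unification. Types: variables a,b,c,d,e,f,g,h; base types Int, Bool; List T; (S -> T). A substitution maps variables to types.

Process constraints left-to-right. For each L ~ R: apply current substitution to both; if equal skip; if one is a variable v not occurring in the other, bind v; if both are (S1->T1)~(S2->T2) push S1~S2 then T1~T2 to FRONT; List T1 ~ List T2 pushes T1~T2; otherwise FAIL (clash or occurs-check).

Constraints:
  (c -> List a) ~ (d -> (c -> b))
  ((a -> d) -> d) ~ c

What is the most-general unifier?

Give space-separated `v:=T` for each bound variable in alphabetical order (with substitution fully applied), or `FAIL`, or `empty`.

Answer: FAIL

Derivation:
step 1: unify (c -> List a) ~ (d -> (c -> b))  [subst: {-} | 1 pending]
  -> decompose arrow: push c~d, List a~(c -> b)
step 2: unify c ~ d  [subst: {-} | 2 pending]
  bind c := d
step 3: unify List a ~ (d -> b)  [subst: {c:=d} | 1 pending]
  clash: List a vs (d -> b)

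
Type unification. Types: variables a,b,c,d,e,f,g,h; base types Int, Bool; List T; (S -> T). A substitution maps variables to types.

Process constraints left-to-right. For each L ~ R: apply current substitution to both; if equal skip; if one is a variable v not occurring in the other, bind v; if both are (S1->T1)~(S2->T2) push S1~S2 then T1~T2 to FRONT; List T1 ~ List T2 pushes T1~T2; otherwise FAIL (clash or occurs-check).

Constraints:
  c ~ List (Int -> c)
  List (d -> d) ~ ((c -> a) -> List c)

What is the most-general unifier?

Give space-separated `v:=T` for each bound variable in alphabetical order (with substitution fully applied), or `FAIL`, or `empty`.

Answer: FAIL

Derivation:
step 1: unify c ~ List (Int -> c)  [subst: {-} | 1 pending]
  occurs-check fail: c in List (Int -> c)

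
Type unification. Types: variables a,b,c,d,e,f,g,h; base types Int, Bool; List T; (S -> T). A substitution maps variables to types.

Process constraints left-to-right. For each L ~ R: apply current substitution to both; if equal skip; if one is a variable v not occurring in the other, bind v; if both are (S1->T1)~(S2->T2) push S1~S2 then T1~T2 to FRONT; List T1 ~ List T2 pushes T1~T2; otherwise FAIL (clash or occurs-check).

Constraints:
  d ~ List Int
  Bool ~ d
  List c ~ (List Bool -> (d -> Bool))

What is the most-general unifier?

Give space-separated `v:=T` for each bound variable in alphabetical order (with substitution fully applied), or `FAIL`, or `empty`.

step 1: unify d ~ List Int  [subst: {-} | 2 pending]
  bind d := List Int
step 2: unify Bool ~ List Int  [subst: {d:=List Int} | 1 pending]
  clash: Bool vs List Int

Answer: FAIL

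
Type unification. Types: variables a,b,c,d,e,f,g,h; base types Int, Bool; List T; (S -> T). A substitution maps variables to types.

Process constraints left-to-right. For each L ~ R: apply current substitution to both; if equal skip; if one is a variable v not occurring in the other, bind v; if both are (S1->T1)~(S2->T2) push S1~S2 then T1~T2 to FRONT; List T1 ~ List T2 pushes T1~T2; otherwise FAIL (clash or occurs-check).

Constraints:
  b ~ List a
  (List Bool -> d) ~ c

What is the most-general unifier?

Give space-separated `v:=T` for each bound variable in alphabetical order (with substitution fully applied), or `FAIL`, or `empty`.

step 1: unify b ~ List a  [subst: {-} | 1 pending]
  bind b := List a
step 2: unify (List Bool -> d) ~ c  [subst: {b:=List a} | 0 pending]
  bind c := (List Bool -> d)

Answer: b:=List a c:=(List Bool -> d)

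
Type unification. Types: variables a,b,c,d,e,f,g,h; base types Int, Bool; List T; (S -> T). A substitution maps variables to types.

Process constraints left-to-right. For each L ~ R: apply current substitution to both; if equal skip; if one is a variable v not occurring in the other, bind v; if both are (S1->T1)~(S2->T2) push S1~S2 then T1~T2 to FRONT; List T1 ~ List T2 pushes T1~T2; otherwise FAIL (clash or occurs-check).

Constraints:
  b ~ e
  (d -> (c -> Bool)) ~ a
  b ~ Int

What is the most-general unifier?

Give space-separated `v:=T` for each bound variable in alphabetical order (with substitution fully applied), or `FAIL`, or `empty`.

step 1: unify b ~ e  [subst: {-} | 2 pending]
  bind b := e
step 2: unify (d -> (c -> Bool)) ~ a  [subst: {b:=e} | 1 pending]
  bind a := (d -> (c -> Bool))
step 3: unify e ~ Int  [subst: {b:=e, a:=(d -> (c -> Bool))} | 0 pending]
  bind e := Int

Answer: a:=(d -> (c -> Bool)) b:=Int e:=Int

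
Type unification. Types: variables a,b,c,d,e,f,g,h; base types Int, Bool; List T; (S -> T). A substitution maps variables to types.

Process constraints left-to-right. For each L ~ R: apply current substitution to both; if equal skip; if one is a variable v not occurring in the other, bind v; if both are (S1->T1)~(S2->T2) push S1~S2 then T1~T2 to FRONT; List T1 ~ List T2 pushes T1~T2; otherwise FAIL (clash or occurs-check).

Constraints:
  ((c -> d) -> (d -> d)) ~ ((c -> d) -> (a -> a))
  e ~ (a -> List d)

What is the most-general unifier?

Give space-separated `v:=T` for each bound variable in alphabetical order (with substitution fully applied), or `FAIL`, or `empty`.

step 1: unify ((c -> d) -> (d -> d)) ~ ((c -> d) -> (a -> a))  [subst: {-} | 1 pending]
  -> decompose arrow: push (c -> d)~(c -> d), (d -> d)~(a -> a)
step 2: unify (c -> d) ~ (c -> d)  [subst: {-} | 2 pending]
  -> identical, skip
step 3: unify (d -> d) ~ (a -> a)  [subst: {-} | 1 pending]
  -> decompose arrow: push d~a, d~a
step 4: unify d ~ a  [subst: {-} | 2 pending]
  bind d := a
step 5: unify a ~ a  [subst: {d:=a} | 1 pending]
  -> identical, skip
step 6: unify e ~ (a -> List a)  [subst: {d:=a} | 0 pending]
  bind e := (a -> List a)

Answer: d:=a e:=(a -> List a)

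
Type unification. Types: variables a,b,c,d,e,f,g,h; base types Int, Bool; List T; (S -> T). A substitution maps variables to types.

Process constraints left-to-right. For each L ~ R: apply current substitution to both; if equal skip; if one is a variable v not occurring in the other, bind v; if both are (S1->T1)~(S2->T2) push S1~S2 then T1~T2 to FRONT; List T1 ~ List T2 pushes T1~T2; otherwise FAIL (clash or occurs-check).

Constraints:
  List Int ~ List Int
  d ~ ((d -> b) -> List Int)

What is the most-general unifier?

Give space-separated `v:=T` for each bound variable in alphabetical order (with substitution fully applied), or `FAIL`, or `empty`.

Answer: FAIL

Derivation:
step 1: unify List Int ~ List Int  [subst: {-} | 1 pending]
  -> identical, skip
step 2: unify d ~ ((d -> b) -> List Int)  [subst: {-} | 0 pending]
  occurs-check fail: d in ((d -> b) -> List Int)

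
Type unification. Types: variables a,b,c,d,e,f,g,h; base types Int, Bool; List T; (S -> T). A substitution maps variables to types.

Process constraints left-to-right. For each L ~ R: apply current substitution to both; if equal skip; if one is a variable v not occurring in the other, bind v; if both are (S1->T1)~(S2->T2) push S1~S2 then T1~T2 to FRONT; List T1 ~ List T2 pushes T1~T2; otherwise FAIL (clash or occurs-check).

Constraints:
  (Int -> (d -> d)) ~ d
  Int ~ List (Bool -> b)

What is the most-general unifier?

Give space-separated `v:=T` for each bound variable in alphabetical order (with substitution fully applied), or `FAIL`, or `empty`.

step 1: unify (Int -> (d -> d)) ~ d  [subst: {-} | 1 pending]
  occurs-check fail

Answer: FAIL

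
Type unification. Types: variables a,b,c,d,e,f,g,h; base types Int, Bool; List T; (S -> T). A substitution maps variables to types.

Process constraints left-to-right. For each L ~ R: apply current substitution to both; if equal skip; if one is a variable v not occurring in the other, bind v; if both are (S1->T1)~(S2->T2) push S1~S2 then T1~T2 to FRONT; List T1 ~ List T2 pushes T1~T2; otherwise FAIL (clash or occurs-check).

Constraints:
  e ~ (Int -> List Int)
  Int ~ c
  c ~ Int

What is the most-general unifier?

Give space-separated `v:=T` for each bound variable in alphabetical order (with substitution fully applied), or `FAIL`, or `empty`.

Answer: c:=Int e:=(Int -> List Int)

Derivation:
step 1: unify e ~ (Int -> List Int)  [subst: {-} | 2 pending]
  bind e := (Int -> List Int)
step 2: unify Int ~ c  [subst: {e:=(Int -> List Int)} | 1 pending]
  bind c := Int
step 3: unify Int ~ Int  [subst: {e:=(Int -> List Int), c:=Int} | 0 pending]
  -> identical, skip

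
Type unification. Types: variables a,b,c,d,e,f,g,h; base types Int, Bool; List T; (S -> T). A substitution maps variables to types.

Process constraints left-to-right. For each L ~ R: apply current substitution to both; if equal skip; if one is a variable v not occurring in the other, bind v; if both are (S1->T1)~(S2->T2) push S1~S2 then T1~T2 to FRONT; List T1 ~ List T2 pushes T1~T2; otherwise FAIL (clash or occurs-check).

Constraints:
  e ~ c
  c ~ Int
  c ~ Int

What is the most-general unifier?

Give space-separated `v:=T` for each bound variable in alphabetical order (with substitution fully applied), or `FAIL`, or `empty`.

Answer: c:=Int e:=Int

Derivation:
step 1: unify e ~ c  [subst: {-} | 2 pending]
  bind e := c
step 2: unify c ~ Int  [subst: {e:=c} | 1 pending]
  bind c := Int
step 3: unify Int ~ Int  [subst: {e:=c, c:=Int} | 0 pending]
  -> identical, skip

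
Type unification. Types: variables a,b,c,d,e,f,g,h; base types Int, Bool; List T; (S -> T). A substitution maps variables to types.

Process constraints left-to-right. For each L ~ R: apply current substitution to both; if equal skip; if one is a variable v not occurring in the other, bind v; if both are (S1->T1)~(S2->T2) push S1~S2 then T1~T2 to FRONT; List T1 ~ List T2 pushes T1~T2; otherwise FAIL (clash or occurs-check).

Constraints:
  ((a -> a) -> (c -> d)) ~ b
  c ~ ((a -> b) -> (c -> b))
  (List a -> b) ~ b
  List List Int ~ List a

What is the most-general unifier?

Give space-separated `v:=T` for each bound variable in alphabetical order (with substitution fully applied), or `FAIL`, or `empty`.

step 1: unify ((a -> a) -> (c -> d)) ~ b  [subst: {-} | 3 pending]
  bind b := ((a -> a) -> (c -> d))
step 2: unify c ~ ((a -> ((a -> a) -> (c -> d))) -> (c -> ((a -> a) -> (c -> d))))  [subst: {b:=((a -> a) -> (c -> d))} | 2 pending]
  occurs-check fail: c in ((a -> ((a -> a) -> (c -> d))) -> (c -> ((a -> a) -> (c -> d))))

Answer: FAIL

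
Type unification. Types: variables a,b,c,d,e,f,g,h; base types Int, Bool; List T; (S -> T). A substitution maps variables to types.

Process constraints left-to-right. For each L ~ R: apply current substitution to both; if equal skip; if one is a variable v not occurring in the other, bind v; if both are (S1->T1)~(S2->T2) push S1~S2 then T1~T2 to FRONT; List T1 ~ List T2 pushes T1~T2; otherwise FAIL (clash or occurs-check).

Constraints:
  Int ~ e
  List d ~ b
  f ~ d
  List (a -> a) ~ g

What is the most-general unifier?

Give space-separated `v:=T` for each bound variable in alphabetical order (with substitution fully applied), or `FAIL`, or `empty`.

Answer: b:=List d e:=Int f:=d g:=List (a -> a)

Derivation:
step 1: unify Int ~ e  [subst: {-} | 3 pending]
  bind e := Int
step 2: unify List d ~ b  [subst: {e:=Int} | 2 pending]
  bind b := List d
step 3: unify f ~ d  [subst: {e:=Int, b:=List d} | 1 pending]
  bind f := d
step 4: unify List (a -> a) ~ g  [subst: {e:=Int, b:=List d, f:=d} | 0 pending]
  bind g := List (a -> a)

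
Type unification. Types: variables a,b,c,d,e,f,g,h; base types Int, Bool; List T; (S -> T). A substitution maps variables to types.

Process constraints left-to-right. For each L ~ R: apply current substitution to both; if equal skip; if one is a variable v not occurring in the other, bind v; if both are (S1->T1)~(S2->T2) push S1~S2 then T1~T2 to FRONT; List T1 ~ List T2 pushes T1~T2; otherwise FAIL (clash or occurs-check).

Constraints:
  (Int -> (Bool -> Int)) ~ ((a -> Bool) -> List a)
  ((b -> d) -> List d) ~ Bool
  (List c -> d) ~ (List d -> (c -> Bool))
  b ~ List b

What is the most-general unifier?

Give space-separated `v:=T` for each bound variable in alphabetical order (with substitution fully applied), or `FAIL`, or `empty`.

step 1: unify (Int -> (Bool -> Int)) ~ ((a -> Bool) -> List a)  [subst: {-} | 3 pending]
  -> decompose arrow: push Int~(a -> Bool), (Bool -> Int)~List a
step 2: unify Int ~ (a -> Bool)  [subst: {-} | 4 pending]
  clash: Int vs (a -> Bool)

Answer: FAIL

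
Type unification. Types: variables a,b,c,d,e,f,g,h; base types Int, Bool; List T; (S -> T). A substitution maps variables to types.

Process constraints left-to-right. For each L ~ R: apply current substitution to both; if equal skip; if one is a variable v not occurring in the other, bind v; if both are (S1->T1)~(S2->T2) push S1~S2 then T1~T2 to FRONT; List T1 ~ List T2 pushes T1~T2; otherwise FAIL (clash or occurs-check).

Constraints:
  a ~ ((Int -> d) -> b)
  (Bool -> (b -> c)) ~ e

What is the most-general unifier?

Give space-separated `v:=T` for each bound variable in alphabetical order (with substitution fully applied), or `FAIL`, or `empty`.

Answer: a:=((Int -> d) -> b) e:=(Bool -> (b -> c))

Derivation:
step 1: unify a ~ ((Int -> d) -> b)  [subst: {-} | 1 pending]
  bind a := ((Int -> d) -> b)
step 2: unify (Bool -> (b -> c)) ~ e  [subst: {a:=((Int -> d) -> b)} | 0 pending]
  bind e := (Bool -> (b -> c))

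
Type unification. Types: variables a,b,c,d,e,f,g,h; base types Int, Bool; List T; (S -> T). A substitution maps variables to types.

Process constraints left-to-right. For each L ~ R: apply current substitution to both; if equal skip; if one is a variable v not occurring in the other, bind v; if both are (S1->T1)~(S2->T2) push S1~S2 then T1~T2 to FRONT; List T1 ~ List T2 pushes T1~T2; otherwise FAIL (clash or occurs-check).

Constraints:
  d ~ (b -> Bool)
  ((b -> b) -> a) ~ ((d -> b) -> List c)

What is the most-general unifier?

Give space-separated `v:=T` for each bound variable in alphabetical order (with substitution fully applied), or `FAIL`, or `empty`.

step 1: unify d ~ (b -> Bool)  [subst: {-} | 1 pending]
  bind d := (b -> Bool)
step 2: unify ((b -> b) -> a) ~ (((b -> Bool) -> b) -> List c)  [subst: {d:=(b -> Bool)} | 0 pending]
  -> decompose arrow: push (b -> b)~((b -> Bool) -> b), a~List c
step 3: unify (b -> b) ~ ((b -> Bool) -> b)  [subst: {d:=(b -> Bool)} | 1 pending]
  -> decompose arrow: push b~(b -> Bool), b~b
step 4: unify b ~ (b -> Bool)  [subst: {d:=(b -> Bool)} | 2 pending]
  occurs-check fail: b in (b -> Bool)

Answer: FAIL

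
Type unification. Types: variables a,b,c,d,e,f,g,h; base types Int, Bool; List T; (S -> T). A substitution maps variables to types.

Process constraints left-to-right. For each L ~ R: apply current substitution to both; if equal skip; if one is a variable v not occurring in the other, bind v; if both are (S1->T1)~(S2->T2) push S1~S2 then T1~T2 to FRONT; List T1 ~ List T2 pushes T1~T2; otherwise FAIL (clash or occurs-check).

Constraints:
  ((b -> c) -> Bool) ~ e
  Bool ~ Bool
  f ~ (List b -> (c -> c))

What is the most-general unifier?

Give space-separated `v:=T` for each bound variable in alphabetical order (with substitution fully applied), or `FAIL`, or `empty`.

step 1: unify ((b -> c) -> Bool) ~ e  [subst: {-} | 2 pending]
  bind e := ((b -> c) -> Bool)
step 2: unify Bool ~ Bool  [subst: {e:=((b -> c) -> Bool)} | 1 pending]
  -> identical, skip
step 3: unify f ~ (List b -> (c -> c))  [subst: {e:=((b -> c) -> Bool)} | 0 pending]
  bind f := (List b -> (c -> c))

Answer: e:=((b -> c) -> Bool) f:=(List b -> (c -> c))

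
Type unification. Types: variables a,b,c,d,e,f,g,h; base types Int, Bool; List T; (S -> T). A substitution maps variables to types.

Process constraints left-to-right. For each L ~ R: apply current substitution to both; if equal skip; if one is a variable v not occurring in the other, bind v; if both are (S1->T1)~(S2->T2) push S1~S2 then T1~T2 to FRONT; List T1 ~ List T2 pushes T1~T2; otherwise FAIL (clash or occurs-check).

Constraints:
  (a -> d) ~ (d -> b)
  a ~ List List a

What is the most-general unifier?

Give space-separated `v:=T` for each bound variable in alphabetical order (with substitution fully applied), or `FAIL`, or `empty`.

Answer: FAIL

Derivation:
step 1: unify (a -> d) ~ (d -> b)  [subst: {-} | 1 pending]
  -> decompose arrow: push a~d, d~b
step 2: unify a ~ d  [subst: {-} | 2 pending]
  bind a := d
step 3: unify d ~ b  [subst: {a:=d} | 1 pending]
  bind d := b
step 4: unify b ~ List List b  [subst: {a:=d, d:=b} | 0 pending]
  occurs-check fail: b in List List b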